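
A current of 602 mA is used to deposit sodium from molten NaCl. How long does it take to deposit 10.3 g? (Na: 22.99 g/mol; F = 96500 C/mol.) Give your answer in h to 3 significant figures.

19.9 h

n(Na) = 10.3 / 22.99 = 0.4480 mol
Na⁺ + e⁻ → Na, so n(e⁻) = 0.4480 mol
Q = 0.4480 × 96500 = 43230 C
t = Q / I = 43230 / 0.602 = 71810 s = 19.9 h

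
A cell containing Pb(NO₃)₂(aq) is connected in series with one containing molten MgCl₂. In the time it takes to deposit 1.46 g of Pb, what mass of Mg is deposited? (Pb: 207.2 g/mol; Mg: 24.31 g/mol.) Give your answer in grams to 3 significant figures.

n(Pb) = 1.46 / 207.2 = 0.007046 mol
Pb²⁺ + 2e⁻ → Pb, so n(e⁻) = 2 × 0.007046 = 0.01409 mol
Same current for the same time ⇒ same n(e⁻) = 0.01409 mol in both cells.
Mg²⁺ + 2e⁻ → Mg, so n(Mg) = 0.01409 / 2 = 0.007045 mol
m(Mg) = 0.007045 × 24.31 = 0.171 g

0.171 g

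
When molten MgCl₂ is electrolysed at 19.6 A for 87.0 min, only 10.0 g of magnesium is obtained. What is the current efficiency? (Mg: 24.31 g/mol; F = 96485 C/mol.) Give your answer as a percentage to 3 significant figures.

77.6%

Q = 19.6 × 5220 = 1.023×10^5 C
n(e⁻) = 1.023×10^5 / 96485 = 1.060 mol
Mg²⁺ + 2e⁻ → Mg, so theoretical n(Mg) = 0.5300 mol → 12.88 g
Efficiency = 10.0 / 12.88 = 0.7764 = 77.6%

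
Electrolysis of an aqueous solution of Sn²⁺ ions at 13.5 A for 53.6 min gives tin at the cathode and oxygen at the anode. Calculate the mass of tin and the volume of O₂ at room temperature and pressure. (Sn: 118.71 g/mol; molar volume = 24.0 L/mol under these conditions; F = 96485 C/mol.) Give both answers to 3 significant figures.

26.7 g Sn; 2.70 L O₂

Q = 13.5 × 3216 = 43420 C; n(e⁻) = 43420 / 96485 = 0.4500 mol
Cathode: Sn²⁺ + 2e⁻ → Sn → n(Sn) = 0.4500/2 = 0.2250 mol → 26.7 g
Anode: 2H₂O → O₂ + 4H⁺ + 4e⁻ → n(O₂) = 0.4500/4 = 0.1125 mol → 2.70 L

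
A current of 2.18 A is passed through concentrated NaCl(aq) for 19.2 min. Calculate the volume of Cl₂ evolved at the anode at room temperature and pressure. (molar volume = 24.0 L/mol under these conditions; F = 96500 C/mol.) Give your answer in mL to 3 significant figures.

312 mL

Q = It = 2.18 × 1152 = 2511 C
n(e⁻) = 2511 / 96500 = 0.02602 mol
2Cl⁻ → Cl₂ + 2e⁻, so n(Cl₂) = 0.02602 / 2 = 0.01301 mol
V = 0.01301 × 24.0 = 0.3122 L
= 312 mL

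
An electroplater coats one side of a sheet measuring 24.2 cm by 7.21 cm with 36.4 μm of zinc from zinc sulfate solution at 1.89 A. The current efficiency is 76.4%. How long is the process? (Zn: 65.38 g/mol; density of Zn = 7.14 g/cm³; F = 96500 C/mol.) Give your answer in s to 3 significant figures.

9270 s

Plated area = 24.2 × 7.21 = 174.5 cm²
Volume = 174.5 × 36.4×10⁻⁴ cm = 0.6352 cm³
m(Zn) = 0.6352 × 7.14 = 4.535 g
n(Zn) = 4.535 / 65.38 = 0.06936 mol; n(e⁻) = 2 × 0.06936 = 0.1387 mol
Q = 0.1387 × 96500 / 0.764 = 17520 C
t = 17520 / 1.89 = 9270 s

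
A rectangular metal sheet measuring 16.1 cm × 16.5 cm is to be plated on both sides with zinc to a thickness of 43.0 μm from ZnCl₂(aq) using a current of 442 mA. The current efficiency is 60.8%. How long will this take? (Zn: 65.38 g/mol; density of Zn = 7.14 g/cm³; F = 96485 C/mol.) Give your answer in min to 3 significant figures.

2990 min

Plated area = 2 × 16.1 × 16.5 = 531.3 cm²
Volume = 531.3 × 43.0×10⁻⁴ cm = 2.285 cm³
m(Zn) = 2.285 × 7.14 = 16.31 g
n(Zn) = 16.31 / 65.38 = 0.2495 mol; n(e⁻) = 2 × 0.2495 = 0.4990 mol
Q = 0.4990 × 96485 / 0.608 = 79190 C
t = 79190 / 0.442 = 1.792×10^5 s = 2990 min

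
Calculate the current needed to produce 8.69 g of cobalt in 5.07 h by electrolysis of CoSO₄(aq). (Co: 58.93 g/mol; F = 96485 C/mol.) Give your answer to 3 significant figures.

1.56 A

n(Co) = 8.69 / 58.93 = 0.1475 mol
Co²⁺ + 2e⁻ → Co, so n(e⁻) = 2 × 0.1475 = 0.2950 mol
Q = 0.2950 × 96485 = 28460 C
I = Q / t = 28460 / 18252 s = 1.56 A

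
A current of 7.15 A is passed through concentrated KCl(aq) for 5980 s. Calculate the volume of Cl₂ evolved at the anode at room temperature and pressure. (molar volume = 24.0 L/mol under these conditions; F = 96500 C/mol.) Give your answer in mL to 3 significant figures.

Q = 7.15 A × 5980 s = 42760 C
n(e⁻) = 42760 / 96500 = 0.4431 mol
2Cl⁻ → Cl₂ + 2e⁻, so n(Cl₂) = 0.4431 / 2 = 0.2216 mol
V = 0.2216 × 24.0 = 5.318 L
= 5320 mL

5320 mL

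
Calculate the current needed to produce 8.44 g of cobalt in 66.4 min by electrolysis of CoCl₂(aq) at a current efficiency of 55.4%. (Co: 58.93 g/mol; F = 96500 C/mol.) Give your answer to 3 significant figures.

12.5 A

n(Co) = 8.44 / 58.93 = 0.1432 mol
Co²⁺ + 2e⁻ → Co, so n(e⁻) = 2 × 0.1432 = 0.2864 mol
Q = 0.2864 × 96500 / 0.554 = 49890 C
I = Q / t = 49890 / 3984 s = 12.5 A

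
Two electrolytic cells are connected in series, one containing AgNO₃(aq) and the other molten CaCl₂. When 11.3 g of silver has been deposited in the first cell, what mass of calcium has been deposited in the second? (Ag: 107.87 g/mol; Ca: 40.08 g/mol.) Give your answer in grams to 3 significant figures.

2.10 g

n(Ag) = 11.3 / 107.87 = 0.1048 mol
Ag⁺ + e⁻ → Ag, so n(e⁻) = 0.1048 mol
The cells are in series, so the same charge (and hence the same n(e⁻) = 0.1048 mol) passes through both.
Ca²⁺ + 2e⁻ → Ca, so n(Ca) = 0.1048 / 2 = 0.05240 mol
m(Ca) = 0.05240 × 40.08 = 2.10 g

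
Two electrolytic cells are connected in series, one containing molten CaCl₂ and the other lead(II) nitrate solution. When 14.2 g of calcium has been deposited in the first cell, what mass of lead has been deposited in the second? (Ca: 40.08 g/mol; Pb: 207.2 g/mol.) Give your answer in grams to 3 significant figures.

73.4 g

n(Ca) = 14.2 / 40.08 = 0.3543 mol
Ca²⁺ + 2e⁻ → Ca, so n(e⁻) = 2 × 0.3543 = 0.7086 mol
The cells are in series, so the same charge (and hence the same n(e⁻) = 0.7086 mol) passes through both.
Pb²⁺ + 2e⁻ → Pb, so n(Pb) = 0.7086 / 2 = 0.3543 mol
m(Pb) = 0.3543 × 207.2 = 73.4 g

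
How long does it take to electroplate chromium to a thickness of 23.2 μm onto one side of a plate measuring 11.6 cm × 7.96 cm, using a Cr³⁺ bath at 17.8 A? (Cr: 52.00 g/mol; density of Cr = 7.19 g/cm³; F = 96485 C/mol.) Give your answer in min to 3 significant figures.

8.03 min

Plated area = 11.6 × 7.96 = 92.34 cm²
Volume = 92.34 × 23.2×10⁻⁴ cm = 0.2142 cm³
m(Cr) = 0.2142 × 7.19 = 1.540 g
n(Cr) = 1.540 / 52.00 = 0.02962 mol; n(e⁻) = 3 × 0.02962 = 0.08886 mol
Q = 0.08886 × 96485 = 8574 C
t = 8574 / 17.8 = 481.7 s = 8.03 min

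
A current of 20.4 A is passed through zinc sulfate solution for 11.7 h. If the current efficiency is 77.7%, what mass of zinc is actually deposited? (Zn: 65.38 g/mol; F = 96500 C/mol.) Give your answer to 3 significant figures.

Q = 20.4 × 42120 = 8.592×10^5 C
n(e⁻) = 8.592×10^5 / 96500 = 8.904 mol
Zn²⁺ + 2e⁻ → Zn, so theoretical m(Zn) = 4.452 × 65.38 = 291.1 g
Actual mass = 77.7% × 291.1 = 226 g

226 g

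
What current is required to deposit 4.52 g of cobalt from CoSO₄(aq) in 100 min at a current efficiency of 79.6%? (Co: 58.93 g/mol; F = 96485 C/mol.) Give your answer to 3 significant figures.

3.10 A

n(Co) = 4.52 / 58.93 = 0.07670 mol
Co²⁺ + 2e⁻ → Co, so n(e⁻) = 2 × 0.07670 = 0.1534 mol
Q = 0.1534 × 96485 / 0.796 = 18590 C
I = Q / t = 18590 / 6000 s = 3.10 A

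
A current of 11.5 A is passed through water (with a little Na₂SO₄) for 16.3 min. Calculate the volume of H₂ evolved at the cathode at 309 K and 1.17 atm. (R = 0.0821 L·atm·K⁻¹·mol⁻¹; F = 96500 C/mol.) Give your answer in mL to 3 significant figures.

Q = 11.5 A × 978 s = 11250 C
Moles of electrons = 11250 / 96500 = 0.1166 mol
2H⁺ + 2e⁻ → H₂, so n(H₂) = 0.1166 / 2 = 0.05830 mol
V = nRT/P = 0.05830 × 0.0821 × 309 / 1.17 = 1.264 L
= 1260 mL

1260 mL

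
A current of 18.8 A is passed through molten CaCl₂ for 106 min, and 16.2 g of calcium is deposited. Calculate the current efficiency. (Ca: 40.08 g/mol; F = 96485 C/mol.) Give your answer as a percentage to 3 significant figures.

65.2%

Q = 18.8 × 6360 = 1.196×10^5 C
n(e⁻) = 1.196×10^5 / 96485 = 1.240 mol
Ca²⁺ + 2e⁻ → Ca, so theoretical n(Ca) = 0.6200 mol → 24.85 g
Efficiency = 16.2 / 24.85 = 0.6519 = 65.2%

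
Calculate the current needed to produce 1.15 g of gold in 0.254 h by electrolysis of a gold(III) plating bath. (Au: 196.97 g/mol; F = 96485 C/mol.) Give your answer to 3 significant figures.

n(Au) = 1.15 / 196.97 = 0.005838 mol
Au³⁺ + 3e⁻ → Au, so n(e⁻) = 3 × 0.005838 = 0.01751 mol
Q = 0.01751 × 96485 = 1689 C
I = Q / t = 1689 / 914.4 s = 1.85 A

1.85 A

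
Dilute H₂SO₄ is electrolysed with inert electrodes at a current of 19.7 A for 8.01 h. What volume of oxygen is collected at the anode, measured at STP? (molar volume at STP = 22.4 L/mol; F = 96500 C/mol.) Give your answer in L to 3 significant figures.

33.0 L

Q = It = 19.7 × 28836 = 5.681×10^5 C
Moles of electrons = 5.681×10^5 / 96500 = 5.887 mol
2H₂O → O₂ + 4H⁺ + 4e⁻, so n(O₂) = 5.887 / 4 = 1.472 mol
V = 1.472 × 22.4 = 32.97 L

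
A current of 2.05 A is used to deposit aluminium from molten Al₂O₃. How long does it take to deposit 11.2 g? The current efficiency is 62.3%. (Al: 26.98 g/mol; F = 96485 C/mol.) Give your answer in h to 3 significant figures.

26.1 h

n(Al) = 11.2 / 26.98 = 0.4151 mol
Al³⁺ + 3e⁻ → Al, so n(e⁻) = 3 × 0.4151 = 1.245 mol
Q = 1.245 × 96485 / 0.623 = 1.928×10^5 C
t = Q / I = 1.928×10^5 / 2.05 = 94050 s = 26.1 h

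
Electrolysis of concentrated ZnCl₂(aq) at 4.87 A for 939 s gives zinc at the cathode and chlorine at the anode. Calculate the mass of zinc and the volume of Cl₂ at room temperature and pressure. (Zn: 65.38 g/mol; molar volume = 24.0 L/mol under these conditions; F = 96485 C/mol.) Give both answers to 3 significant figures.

1.55 g Zn; 0.569 L Cl₂

Q = 4.87 × 939 = 4573 C; n(e⁻) = 4573 / 96485 = 0.04740 mol
Cathode: Zn²⁺ + 2e⁻ → Zn → n(Zn) = 0.04740/2 = 0.02370 mol → 1.55 g
Anode: 2Cl⁻ → Cl₂ + 2e⁻ → n(Cl₂) = 0.04740/2 = 0.02370 mol → 0.569 L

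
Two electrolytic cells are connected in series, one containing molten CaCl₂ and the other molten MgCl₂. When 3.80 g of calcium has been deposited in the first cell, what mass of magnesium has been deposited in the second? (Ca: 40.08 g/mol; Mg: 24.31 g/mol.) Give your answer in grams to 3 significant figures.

2.30 g

n(Ca) = 3.80 / 40.08 = 0.09481 mol
Ca²⁺ + 2e⁻ → Ca, so n(e⁻) = 2 × 0.09481 = 0.1896 mol
The cells are in series, so the same charge (and hence the same n(e⁻) = 0.1896 mol) passes through both.
Mg²⁺ + 2e⁻ → Mg, so n(Mg) = 0.1896 / 2 = 0.09480 mol
m(Mg) = 0.09480 × 24.31 = 2.30 g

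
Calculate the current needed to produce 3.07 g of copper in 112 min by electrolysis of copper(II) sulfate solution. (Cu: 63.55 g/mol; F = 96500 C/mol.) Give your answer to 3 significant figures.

1.39 A

n(Cu) = 3.07 / 63.55 = 0.04831 mol
Cu²⁺ + 2e⁻ → Cu, so n(e⁻) = 2 × 0.04831 = 0.09662 mol
Q = 0.09662 × 96500 = 9324 C
I = Q / t = 9324 / 6720 s = 1.39 A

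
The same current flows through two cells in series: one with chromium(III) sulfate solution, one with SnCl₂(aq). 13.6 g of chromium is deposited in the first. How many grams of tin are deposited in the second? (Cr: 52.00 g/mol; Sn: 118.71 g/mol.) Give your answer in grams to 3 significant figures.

n(Cr) = 13.6 / 52.00 = 0.2615 mol
Cr³⁺ + 3e⁻ → Cr, so n(e⁻) = 3 × 0.2615 = 0.7845 mol
Same current for the same time ⇒ same n(e⁻) = 0.7845 mol in both cells.
Sn²⁺ + 2e⁻ → Sn, so n(Sn) = 0.7845 / 2 = 0.3923 mol
m(Sn) = 0.3923 × 118.71 = 46.6 g

46.6 g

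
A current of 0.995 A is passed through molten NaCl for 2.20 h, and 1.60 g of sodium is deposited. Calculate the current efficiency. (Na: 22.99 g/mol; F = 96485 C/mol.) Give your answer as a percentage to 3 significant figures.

Q = 0.995 × 7920 = 7880 C
n(e⁻) = 7880 / 96485 = 0.08167 mol
Na⁺ + e⁻ → Na, so theoretical n(Na) = 0.08167 mol → 1.878 g
Efficiency = 1.60 / 1.878 = 0.8520 = 85.2%

85.2%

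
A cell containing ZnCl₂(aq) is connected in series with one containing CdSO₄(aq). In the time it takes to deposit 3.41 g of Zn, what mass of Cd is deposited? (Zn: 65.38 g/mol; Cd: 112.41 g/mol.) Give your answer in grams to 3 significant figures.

n(Zn) = 3.41 / 65.38 = 0.05216 mol
Zn²⁺ + 2e⁻ → Zn, so n(e⁻) = 2 × 0.05216 = 0.1043 mol
In series, the same 0.1043 mol of electrons flows through the second cell.
Cd²⁺ + 2e⁻ → Cd, so n(Cd) = 0.1043 / 2 = 0.05215 mol
m(Cd) = 0.05215 × 112.41 = 5.86 g

5.86 g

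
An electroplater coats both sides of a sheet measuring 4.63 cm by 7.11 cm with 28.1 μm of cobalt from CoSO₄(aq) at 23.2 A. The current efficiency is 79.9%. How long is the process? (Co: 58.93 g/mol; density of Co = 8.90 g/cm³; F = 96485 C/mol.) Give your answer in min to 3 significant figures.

Plated area = 2 × 4.63 × 7.11 = 65.84 cm²
Volume = 65.84 × 28.1×10⁻⁴ cm = 0.1850 cm³
m(Co) = 0.1850 × 8.90 = 1.647 g
n(Co) = 1.647 / 58.93 = 0.02795 mol; n(e⁻) = 2 × 0.02795 = 0.05590 mol
Q = 0.05590 × 96485 / 0.799 = 6750 C
t = 6750 / 23.2 = 290.9 s = 4.85 min

4.85 min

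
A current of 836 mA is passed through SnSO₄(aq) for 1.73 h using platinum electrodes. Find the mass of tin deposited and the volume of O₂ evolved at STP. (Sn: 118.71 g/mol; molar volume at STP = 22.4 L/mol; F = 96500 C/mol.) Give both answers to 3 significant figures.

3.20 g Sn; 0.302 L O₂

Q = 0.836 × 6228 = 5207 C; n(e⁻) = 5207 / 96500 = 0.05396 mol
Cathode: Sn²⁺ + 2e⁻ → Sn → n(Sn) = 0.05396/2 = 0.02698 mol → 3.20 g
Anode: 2H₂O → O₂ + 4H⁺ + 4e⁻ → n(O₂) = 0.05396/4 = 0.01349 mol → 0.302 L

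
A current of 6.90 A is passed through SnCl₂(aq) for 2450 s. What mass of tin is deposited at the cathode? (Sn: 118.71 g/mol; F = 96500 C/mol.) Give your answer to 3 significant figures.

10.4 g

Q = 6.90 A × 2450 s = 16910 C
Moles of electrons = 16910 / 96500 = 0.1752 mol
Sn²⁺ + 2e⁻ → Sn, so n(Sn) = 0.1752 / 2 = 0.08760 mol
m = 0.08760 × 118.71 = 10.4 g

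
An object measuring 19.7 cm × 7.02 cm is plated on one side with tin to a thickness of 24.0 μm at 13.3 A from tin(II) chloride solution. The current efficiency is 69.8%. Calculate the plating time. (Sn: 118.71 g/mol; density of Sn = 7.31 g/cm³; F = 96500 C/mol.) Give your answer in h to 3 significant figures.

Plated area = 19.7 × 7.02 = 138.3 cm²
Volume = 138.3 × 24.0×10⁻⁴ cm = 0.3319 cm³
m(Sn) = 0.3319 × 7.31 = 2.426 g
n(Sn) = 2.426 / 118.71 = 0.02044 mol; n(e⁻) = 2 × 0.02044 = 0.04088 mol
Q = 0.04088 × 96500 / 0.698 = 5652 C
t = 5652 / 13.3 = 425.0 s = 0.118 h

0.118 h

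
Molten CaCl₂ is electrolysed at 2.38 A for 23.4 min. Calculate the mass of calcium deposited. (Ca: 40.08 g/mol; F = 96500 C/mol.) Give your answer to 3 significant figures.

Charge passed = 2.38 × 1404 = 3342 C
n(e⁻) = 3342 / 96500 = 0.03463 mol
Ca²⁺ + 2e⁻ → Ca, so n(Ca) = 0.03463 / 2 = 0.01732 mol
m = 0.01732 × 40.08 = 0.694 g

0.694 g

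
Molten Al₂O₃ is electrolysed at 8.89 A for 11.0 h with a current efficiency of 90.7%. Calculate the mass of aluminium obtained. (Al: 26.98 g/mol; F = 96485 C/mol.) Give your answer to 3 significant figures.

Q = 8.89 × 39600 = 3.520×10^5 C
n(e⁻) = 3.520×10^5 / 96485 = 3.648 mol
Al³⁺ + 3e⁻ → Al, so theoretical m(Al) = 1.216 × 26.98 = 32.81 g
Actual mass = 90.7% × 32.81 = 29.8 g

29.8 g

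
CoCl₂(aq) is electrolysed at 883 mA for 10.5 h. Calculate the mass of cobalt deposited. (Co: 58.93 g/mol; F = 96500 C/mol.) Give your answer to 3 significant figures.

10.2 g

Q = 0.883 A × 37800 s = 33380 C
Moles of electrons = 33380 / 96500 = 0.3459 mol
Co²⁺ + 2e⁻ → Co, so n(Co) = 0.3459 / 2 = 0.1730 mol
m = 0.1730 × 58.93 = 10.2 g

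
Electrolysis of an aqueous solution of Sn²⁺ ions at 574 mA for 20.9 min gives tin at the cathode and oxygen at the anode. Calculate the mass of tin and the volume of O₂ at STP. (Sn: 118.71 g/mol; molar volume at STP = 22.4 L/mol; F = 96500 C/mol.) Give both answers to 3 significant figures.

0.443 g Sn; 0.0418 L O₂

Q = 0.574 × 1254 = 719.8 C; n(e⁻) = 719.8 / 96500 = 0.007459 mol
Cathode: Sn²⁺ + 2e⁻ → Sn → n(Sn) = 0.007459/2 = 0.003730 mol → 0.443 g
Anode: 2H₂O → O₂ + 4H⁺ + 4e⁻ → n(O₂) = 0.007459/4 = 0.001865 mol → 0.0418 L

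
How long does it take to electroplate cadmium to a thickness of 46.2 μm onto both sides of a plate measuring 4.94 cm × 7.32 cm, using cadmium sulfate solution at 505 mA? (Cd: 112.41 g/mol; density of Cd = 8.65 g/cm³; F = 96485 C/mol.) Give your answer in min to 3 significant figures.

164 min

Plated area = 2 × 4.94 × 7.32 = 72.32 cm²
Volume = 72.32 × 46.2×10⁻⁴ cm = 0.3341 cm³
m(Cd) = 0.3341 × 8.65 = 2.890 g
n(Cd) = 2.890 / 112.41 = 0.02571 mol; n(e⁻) = 2 × 0.02571 = 0.05142 mol
Q = 0.05142 × 96485 = 4961 C
t = 4961 / 0.505 = 9824 s = 164 min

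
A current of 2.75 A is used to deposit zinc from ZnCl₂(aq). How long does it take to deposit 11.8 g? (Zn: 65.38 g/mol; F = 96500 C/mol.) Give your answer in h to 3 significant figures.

n(Zn) = 11.8 / 65.38 = 0.1805 mol
Zn²⁺ + 2e⁻ → Zn, so n(e⁻) = 2 × 0.1805 = 0.3610 mol
Q = 0.3610 × 96500 = 34840 C
t = Q / I = 34840 / 2.75 = 12670 s = 3.52 h

3.52 h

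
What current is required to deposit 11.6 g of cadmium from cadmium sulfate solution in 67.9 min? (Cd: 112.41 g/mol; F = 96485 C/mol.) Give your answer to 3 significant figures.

4.89 A

n(Cd) = 11.6 / 112.41 = 0.1032 mol
Cd²⁺ + 2e⁻ → Cd, so n(e⁻) = 2 × 0.1032 = 0.2064 mol
Q = 0.2064 × 96485 = 19910 C
I = Q / t = 19910 / 4074 s = 4.89 A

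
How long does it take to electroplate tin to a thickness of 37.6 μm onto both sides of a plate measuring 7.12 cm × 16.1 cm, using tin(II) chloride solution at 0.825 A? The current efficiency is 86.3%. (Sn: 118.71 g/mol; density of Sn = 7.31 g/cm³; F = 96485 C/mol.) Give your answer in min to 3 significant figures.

Plated area = 2 × 7.12 × 16.1 = 229.3 cm²
Volume = 229.3 × 37.6×10⁻⁴ cm = 0.8622 cm³
m(Sn) = 0.8622 × 7.31 = 6.303 g
n(Sn) = 6.303 / 118.71 = 0.05310 mol; n(e⁻) = 2 × 0.05310 = 0.1062 mol
Q = 0.1062 × 96485 / 0.863 = 11870 C
t = 11870 / 0.825 = 14390 s = 240 min

240 min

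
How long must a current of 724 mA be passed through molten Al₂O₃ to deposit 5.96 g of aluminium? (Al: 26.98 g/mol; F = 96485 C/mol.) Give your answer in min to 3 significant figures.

1470 min

n(Al) = 5.96 / 26.98 = 0.2209 mol
Al³⁺ + 3e⁻ → Al, so n(e⁻) = 3 × 0.2209 = 0.6627 mol
Q = 0.6627 × 96485 = 63940 C
t = Q / I = 63940 / 0.724 = 88310 s = 1470 min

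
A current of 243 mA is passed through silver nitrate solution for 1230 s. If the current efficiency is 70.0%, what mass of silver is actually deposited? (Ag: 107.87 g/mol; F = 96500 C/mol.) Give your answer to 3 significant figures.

0.234 g

Q = 0.243 × 1230 = 298.9 C
n(e⁻) = 298.9 / 96500 = 0.003097 mol
Ag⁺ + e⁻ → Ag, so theoretical m(Ag) = 0.003097 × 107.87 = 0.3341 g
Actual mass = 70.0% × 0.3341 = 0.234 g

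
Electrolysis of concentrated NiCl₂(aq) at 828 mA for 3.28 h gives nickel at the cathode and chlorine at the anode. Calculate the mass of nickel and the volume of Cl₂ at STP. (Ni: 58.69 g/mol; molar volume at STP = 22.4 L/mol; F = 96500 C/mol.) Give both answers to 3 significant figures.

Q = 0.828 × 11808 = 9777 C; n(e⁻) = 9777 / 96500 = 0.1013 mol
Cathode: Ni²⁺ + 2e⁻ → Ni → n(Ni) = 0.1013/2 = 0.05065 mol → 2.97 g
Anode: 2Cl⁻ → Cl₂ + 2e⁻ → n(Cl₂) = 0.1013/2 = 0.05065 mol → 1.13 L

2.97 g Ni; 1.13 L Cl₂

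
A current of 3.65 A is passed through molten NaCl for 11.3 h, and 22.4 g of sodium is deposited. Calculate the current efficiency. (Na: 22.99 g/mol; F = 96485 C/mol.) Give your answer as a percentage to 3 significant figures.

63.3%

Q = 3.65 × 40680 = 1.485×10^5 C
n(e⁻) = 1.485×10^5 / 96485 = 1.539 mol
Na⁺ + e⁻ → Na, so theoretical n(Na) = 1.539 mol → 35.38 g
Efficiency = 22.4 / 35.38 = 0.6331 = 63.3%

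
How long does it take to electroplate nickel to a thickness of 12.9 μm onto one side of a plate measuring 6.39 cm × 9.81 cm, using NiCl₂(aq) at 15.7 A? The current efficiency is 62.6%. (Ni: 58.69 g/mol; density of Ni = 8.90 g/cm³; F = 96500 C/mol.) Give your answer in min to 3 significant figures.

4.01 min

Plated area = 6.39 × 9.81 = 62.69 cm²
Volume = 62.69 × 12.9×10⁻⁴ cm = 0.08087 cm³
m(Ni) = 0.08087 × 8.90 = 0.7197 g
n(Ni) = 0.7197 / 58.69 = 0.01226 mol; n(e⁻) = 2 × 0.01226 = 0.02452 mol
Q = 0.02452 × 96500 / 0.626 = 3780 C
t = 3780 / 15.7 = 240.8 s = 4.01 min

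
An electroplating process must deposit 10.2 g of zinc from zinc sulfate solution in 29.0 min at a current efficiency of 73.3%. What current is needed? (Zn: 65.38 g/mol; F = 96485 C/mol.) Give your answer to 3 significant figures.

23.6 A

n(Zn) = 10.2 / 65.38 = 0.1560 mol
Zn²⁺ + 2e⁻ → Zn, so n(e⁻) = 2 × 0.1560 = 0.3120 mol
Q = 0.3120 × 96485 / 0.733 = 41070 C
I = Q / t = 41070 / 1740 s = 23.6 A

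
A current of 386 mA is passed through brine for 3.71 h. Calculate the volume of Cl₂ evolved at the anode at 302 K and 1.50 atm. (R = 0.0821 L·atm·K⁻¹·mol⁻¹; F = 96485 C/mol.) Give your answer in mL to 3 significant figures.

442 mL

Q = It = 0.386 × 13356 = 5155 C
n(e⁻) = Q/F = 5155/96485 = 0.05343 mol
2Cl⁻ → Cl₂ + 2e⁻, so n(Cl₂) = 0.05343 / 2 = 0.02672 mol
V = nRT/P = 0.02672 × 0.0821 × 302 / 1.50 = 0.4417 L
= 442 mL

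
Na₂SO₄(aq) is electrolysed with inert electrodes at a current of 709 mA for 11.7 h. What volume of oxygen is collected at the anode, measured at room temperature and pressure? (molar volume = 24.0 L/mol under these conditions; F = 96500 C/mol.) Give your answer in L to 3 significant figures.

Q = It = 0.709 × 42120 = 29860 C
n(e⁻) = Q/F = 29860/96500 = 0.3094 mol
2H₂O → O₂ + 4H⁺ + 4e⁻, so n(O₂) = 0.3094 / 4 = 0.07735 mol
V = 0.07735 × 24.0 = 1.856 L

1.86 L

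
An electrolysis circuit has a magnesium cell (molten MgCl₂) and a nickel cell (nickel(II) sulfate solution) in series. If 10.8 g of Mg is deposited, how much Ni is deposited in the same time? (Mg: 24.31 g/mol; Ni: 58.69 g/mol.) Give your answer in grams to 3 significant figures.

n(Mg) = 10.8 / 24.31 = 0.4443 mol
Mg²⁺ + 2e⁻ → Mg, so n(e⁻) = 2 × 0.4443 = 0.8886 mol
In series, the same 0.8886 mol of electrons flows through the second cell.
Ni²⁺ + 2e⁻ → Ni, so n(Ni) = 0.8886 / 2 = 0.4443 mol
m(Ni) = 0.4443 × 58.69 = 26.1 g

26.1 g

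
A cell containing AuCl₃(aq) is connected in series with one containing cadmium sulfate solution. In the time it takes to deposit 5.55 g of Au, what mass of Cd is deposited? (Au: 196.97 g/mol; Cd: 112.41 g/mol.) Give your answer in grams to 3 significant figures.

4.75 g

n(Au) = 5.55 / 196.97 = 0.02818 mol
Au³⁺ + 3e⁻ → Au, so n(e⁻) = 3 × 0.02818 = 0.08454 mol
Since the cells are in series, n(e⁻) in the Cd cell is also 0.08454 mol.
Cd²⁺ + 2e⁻ → Cd, so n(Cd) = 0.08454 / 2 = 0.04227 mol
m(Cd) = 0.04227 × 112.41 = 4.75 g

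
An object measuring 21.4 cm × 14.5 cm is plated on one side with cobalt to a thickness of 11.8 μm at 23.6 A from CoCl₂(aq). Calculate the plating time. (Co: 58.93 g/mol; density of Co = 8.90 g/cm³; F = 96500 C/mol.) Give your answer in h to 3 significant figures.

Plated area = 21.4 × 14.5 = 310.3 cm²
Volume = 310.3 × 11.8×10⁻⁴ cm = 0.3662 cm³
m(Co) = 0.3662 × 8.90 = 3.259 g
n(Co) = 3.259 / 58.93 = 0.05530 mol; n(e⁻) = 2 × 0.05530 = 0.1106 mol
Q = 0.1106 × 96500 = 10670 C
t = 10670 / 23.6 = 452.1 s = 0.126 h

0.126 h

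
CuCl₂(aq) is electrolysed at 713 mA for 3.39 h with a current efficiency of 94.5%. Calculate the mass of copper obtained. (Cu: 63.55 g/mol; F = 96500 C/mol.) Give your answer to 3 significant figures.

Q = 0.713 × 12204 = 8701 C
n(e⁻) = 8701 / 96500 = 0.09017 mol
Cu²⁺ + 2e⁻ → Cu, so theoretical m(Cu) = 0.04509 × 63.55 = 2.865 g
Actual mass = 94.5% × 2.865 = 2.71 g

2.71 g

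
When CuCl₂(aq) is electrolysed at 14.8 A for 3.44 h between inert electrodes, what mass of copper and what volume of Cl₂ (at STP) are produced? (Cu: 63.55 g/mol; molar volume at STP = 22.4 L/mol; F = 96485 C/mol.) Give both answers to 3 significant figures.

60.4 g Cu; 21.3 L Cl₂

Q = 14.8 × 12384 = 1.833×10^5 C; n(e⁻) = 1.833×10^5 / 96485 = 1.900 mol
Cathode: Cu²⁺ + 2e⁻ → Cu → n(Cu) = 1.900/2 = 0.9500 mol → 60.4 g
Anode: 2Cl⁻ → Cl₂ + 2e⁻ → n(Cl₂) = 1.900/2 = 0.9500 mol → 21.3 L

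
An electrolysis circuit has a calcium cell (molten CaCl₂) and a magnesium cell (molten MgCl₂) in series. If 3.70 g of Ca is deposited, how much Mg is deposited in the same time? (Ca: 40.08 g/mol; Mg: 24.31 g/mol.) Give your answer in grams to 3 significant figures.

n(Ca) = 3.70 / 40.08 = 0.09232 mol
Ca²⁺ + 2e⁻ → Ca, so n(e⁻) = 2 × 0.09232 = 0.1846 mol
Same current for the same time ⇒ same n(e⁻) = 0.1846 mol in both cells.
Mg²⁺ + 2e⁻ → Mg, so n(Mg) = 0.1846 / 2 = 0.09230 mol
m(Mg) = 0.09230 × 24.31 = 2.24 g

2.24 g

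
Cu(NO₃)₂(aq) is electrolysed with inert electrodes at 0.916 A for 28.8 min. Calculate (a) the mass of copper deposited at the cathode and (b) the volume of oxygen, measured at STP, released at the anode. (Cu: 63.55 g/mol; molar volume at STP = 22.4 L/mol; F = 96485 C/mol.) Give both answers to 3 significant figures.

Q = 0.916 × 1728 = 1583 C; n(e⁻) = 1583 / 96485 = 0.01641 mol
Cathode: Cu²⁺ + 2e⁻ → Cu → n(Cu) = 0.01641/2 = 0.008205 mol → 0.521 g
Anode: 2H₂O → O₂ + 4H⁺ + 4e⁻ → n(O₂) = 0.01641/4 = 0.004103 mol → 0.0919 L

0.521 g Cu; 0.0919 L O₂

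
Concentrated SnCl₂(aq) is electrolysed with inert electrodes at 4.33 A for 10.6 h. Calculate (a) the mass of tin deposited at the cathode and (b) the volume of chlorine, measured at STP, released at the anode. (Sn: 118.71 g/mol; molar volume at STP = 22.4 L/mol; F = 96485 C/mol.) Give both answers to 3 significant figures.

Q = 4.33 × 38160 = 1.652×10^5 C; n(e⁻) = 1.652×10^5 / 96485 = 1.712 mol
Cathode: Sn²⁺ + 2e⁻ → Sn → n(Sn) = 1.712/2 = 0.8560 mol → 102 g
Anode: 2Cl⁻ → Cl₂ + 2e⁻ → n(Cl₂) = 1.712/2 = 0.8560 mol → 19.2 L

102 g Sn; 19.2 L Cl₂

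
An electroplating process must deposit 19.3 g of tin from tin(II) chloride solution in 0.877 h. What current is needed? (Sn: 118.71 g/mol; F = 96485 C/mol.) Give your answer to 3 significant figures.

n(Sn) = 19.3 / 118.71 = 0.1626 mol
Sn²⁺ + 2e⁻ → Sn, so n(e⁻) = 2 × 0.1626 = 0.3252 mol
Q = 0.3252 × 96485 = 31380 C
I = Q / t = 31380 / 3157.2 s = 9.94 A

9.94 A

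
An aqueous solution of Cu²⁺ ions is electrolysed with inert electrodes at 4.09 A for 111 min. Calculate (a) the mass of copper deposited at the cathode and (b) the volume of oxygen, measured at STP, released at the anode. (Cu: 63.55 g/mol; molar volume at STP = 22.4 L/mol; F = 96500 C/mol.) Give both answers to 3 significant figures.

Q = 4.09 × 6660 = 27240 C; n(e⁻) = 27240 / 96500 = 0.2823 mol
Cathode: Cu²⁺ + 2e⁻ → Cu → n(Cu) = 0.2823/2 = 0.1412 mol → 8.97 g
Anode: 2H₂O → O₂ + 4H⁺ + 4e⁻ → n(O₂) = 0.2823/4 = 0.07058 mol → 1.58 L

8.97 g Cu; 1.58 L O₂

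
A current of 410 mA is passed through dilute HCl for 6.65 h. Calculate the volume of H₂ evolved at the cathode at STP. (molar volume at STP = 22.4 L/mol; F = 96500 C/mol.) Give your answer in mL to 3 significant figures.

1140 mL

Charge passed = 0.410 × 23940 = 9815 C
n(e⁻) = Q/F = 9815/96500 = 0.1017 mol
2H⁺ + 2e⁻ → H₂, so n(H₂) = 0.1017 / 2 = 0.05085 mol
V = 0.05085 × 22.4 = 1.139 L
= 1140 mL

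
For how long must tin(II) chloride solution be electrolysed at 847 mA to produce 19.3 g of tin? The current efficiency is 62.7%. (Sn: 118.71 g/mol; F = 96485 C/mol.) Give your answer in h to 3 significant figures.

16.4 h

n(Sn) = 19.3 / 118.71 = 0.1626 mol
Sn²⁺ + 2e⁻ → Sn, so n(e⁻) = 2 × 0.1626 = 0.3252 mol
Q = 0.3252 × 96485 / 0.627 = 50040 C
t = Q / I = 50040 / 0.847 = 59080 s = 16.4 h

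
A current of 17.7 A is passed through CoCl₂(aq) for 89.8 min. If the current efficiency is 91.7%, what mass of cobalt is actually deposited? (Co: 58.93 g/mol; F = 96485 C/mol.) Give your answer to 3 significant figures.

26.7 g

Q = 17.7 × 5388 = 95370 C
n(e⁻) = 95370 / 96485 = 0.9884 mol
Co²⁺ + 2e⁻ → Co, so theoretical m(Co) = 0.4942 × 58.93 = 29.12 g
Actual mass = 91.7% × 29.12 = 26.7 g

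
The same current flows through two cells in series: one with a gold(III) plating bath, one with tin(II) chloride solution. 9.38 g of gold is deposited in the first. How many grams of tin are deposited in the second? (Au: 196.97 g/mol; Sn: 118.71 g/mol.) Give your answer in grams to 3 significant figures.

8.48 g

n(Au) = 9.38 / 196.97 = 0.04762 mol
Au³⁺ + 3e⁻ → Au, so n(e⁻) = 3 × 0.04762 = 0.1429 mol
The cells are in series, so the same charge (and hence the same n(e⁻) = 0.1429 mol) passes through both.
Sn²⁺ + 2e⁻ → Sn, so n(Sn) = 0.1429 / 2 = 0.07145 mol
m(Sn) = 0.07145 × 118.71 = 8.48 g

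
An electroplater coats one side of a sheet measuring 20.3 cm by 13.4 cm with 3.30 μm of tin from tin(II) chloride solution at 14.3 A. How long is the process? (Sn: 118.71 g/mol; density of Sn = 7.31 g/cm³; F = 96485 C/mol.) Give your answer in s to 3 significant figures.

Plated area = 20.3 × 13.4 = 272.0 cm²
Volume = 272.0 × 3.30×10⁻⁴ cm = 0.08976 cm³
m(Sn) = 0.08976 × 7.31 = 0.6561 g
n(Sn) = 0.6561 / 118.71 = 0.005527 mol; n(e⁻) = 2 × 0.005527 = 0.01105 mol
Q = 0.01105 × 96485 = 1066 C
t = 1066 / 14.3 = 74.55 s

74.6 s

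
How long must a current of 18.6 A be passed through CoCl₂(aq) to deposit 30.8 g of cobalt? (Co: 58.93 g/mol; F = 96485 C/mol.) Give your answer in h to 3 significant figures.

1.51 h

n(Co) = 30.8 / 58.93 = 0.5227 mol
Co²⁺ + 2e⁻ → Co, so n(e⁻) = 2 × 0.5227 = 1.045 mol
Q = 1.045 × 96485 = 1.008×10^5 C
t = Q / I = 1.008×10^5 / 18.6 = 5419 s = 1.51 h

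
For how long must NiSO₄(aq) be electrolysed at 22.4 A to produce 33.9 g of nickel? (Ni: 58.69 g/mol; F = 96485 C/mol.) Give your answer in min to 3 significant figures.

n(Ni) = 33.9 / 58.69 = 0.5776 mol
Ni²⁺ + 2e⁻ → Ni, so n(e⁻) = 2 × 0.5776 = 1.155 mol
Q = 1.155 × 96485 = 1.114×10^5 C
t = Q / I = 1.114×10^5 / 22.4 = 4973 s = 82.9 min

82.9 min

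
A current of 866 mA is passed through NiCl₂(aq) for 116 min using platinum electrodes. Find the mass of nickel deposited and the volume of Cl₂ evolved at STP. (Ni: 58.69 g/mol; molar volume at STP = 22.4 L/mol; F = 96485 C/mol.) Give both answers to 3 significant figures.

1.83 g Ni; 0.700 L Cl₂

Q = 0.866 × 6960 = 6027 C; n(e⁻) = 6027 / 96485 = 0.06247 mol
Cathode: Ni²⁺ + 2e⁻ → Ni → n(Ni) = 0.06247/2 = 0.03124 mol → 1.83 g
Anode: 2Cl⁻ → Cl₂ + 2e⁻ → n(Cl₂) = 0.06247/2 = 0.03124 mol → 0.700 L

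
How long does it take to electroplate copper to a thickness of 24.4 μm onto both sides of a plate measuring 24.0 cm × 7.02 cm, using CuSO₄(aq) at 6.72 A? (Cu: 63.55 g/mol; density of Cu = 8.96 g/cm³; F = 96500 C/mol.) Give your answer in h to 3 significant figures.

Plated area = 2 × 24.0 × 7.02 = 337.0 cm²
Volume = 337.0 × 24.4×10⁻⁴ cm = 0.8223 cm³
m(Cu) = 0.8223 × 8.96 = 7.368 g
n(Cu) = 7.368 / 63.55 = 0.1159 mol; n(e⁻) = 2 × 0.1159 = 0.2318 mol
Q = 0.2318 × 96500 = 22370 C
t = 22370 / 6.72 = 3329 s = 0.925 h

0.925 h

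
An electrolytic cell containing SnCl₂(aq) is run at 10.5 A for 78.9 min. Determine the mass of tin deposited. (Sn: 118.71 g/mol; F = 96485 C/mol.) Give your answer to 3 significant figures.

Q = It = 10.5 × 4734 = 49710 C
n(e⁻) = Q/F = 49710/96485 = 0.5152 mol
Sn²⁺ + 2e⁻ → Sn, so n(Sn) = 0.5152 / 2 = 0.2576 mol
m = 0.2576 × 118.71 = 30.6 g

30.6 g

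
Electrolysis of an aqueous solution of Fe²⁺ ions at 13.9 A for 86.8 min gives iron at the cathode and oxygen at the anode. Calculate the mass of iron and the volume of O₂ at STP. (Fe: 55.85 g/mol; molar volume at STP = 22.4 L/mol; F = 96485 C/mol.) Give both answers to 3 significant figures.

Q = 13.9 × 5208 = 72390 C; n(e⁻) = 72390 / 96485 = 0.7503 mol
Cathode: Fe²⁺ + 2e⁻ → Fe → n(Fe) = 0.7503/2 = 0.3752 mol → 21.0 g
Anode: 2H₂O → O₂ + 4H⁺ + 4e⁻ → n(O₂) = 0.7503/4 = 0.1876 mol → 4.20 L

21.0 g Fe; 4.20 L O₂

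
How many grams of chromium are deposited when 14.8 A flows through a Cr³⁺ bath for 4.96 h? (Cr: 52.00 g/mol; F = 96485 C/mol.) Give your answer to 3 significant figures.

Charge passed = 14.8 × 17856 = 2.643×10^5 C
Moles of electrons = 2.643×10^5 / 96485 = 2.739 mol
Cr³⁺ + 3e⁻ → Cr, so n(Cr) = 2.739 / 3 = 0.9130 mol
m = 0.9130 × 52.00 = 47.5 g

47.5 g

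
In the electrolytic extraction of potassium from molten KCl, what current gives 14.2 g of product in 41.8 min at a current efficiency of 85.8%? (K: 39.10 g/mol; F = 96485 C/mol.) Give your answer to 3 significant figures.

n(K) = 14.2 / 39.10 = 0.3632 mol
K⁺ + e⁻ → K, so n(e⁻) = 0.3632 mol
Q = 0.3632 × 96485 / 0.858 = 40840 C
I = Q / t = 40840 / 2508 s = 16.3 A

16.3 A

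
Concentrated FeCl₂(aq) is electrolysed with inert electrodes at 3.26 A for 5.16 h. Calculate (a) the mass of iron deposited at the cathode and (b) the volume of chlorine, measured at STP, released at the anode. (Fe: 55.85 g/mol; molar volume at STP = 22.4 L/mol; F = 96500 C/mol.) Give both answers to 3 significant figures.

Q = 3.26 × 18576 = 60560 C; n(e⁻) = 60560 / 96500 = 0.6276 mol
Cathode: Fe²⁺ + 2e⁻ → Fe → n(Fe) = 0.6276/2 = 0.3138 mol → 17.5 g
Anode: 2Cl⁻ → Cl₂ + 2e⁻ → n(Cl₂) = 0.6276/2 = 0.3138 mol → 7.03 L

17.5 g Fe; 7.03 L Cl₂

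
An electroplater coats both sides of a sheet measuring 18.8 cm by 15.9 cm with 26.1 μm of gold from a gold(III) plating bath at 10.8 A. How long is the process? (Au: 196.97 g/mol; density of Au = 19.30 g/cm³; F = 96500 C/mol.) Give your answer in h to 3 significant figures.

1.14 h

Plated area = 2 × 18.8 × 15.9 = 597.8 cm²
Volume = 597.8 × 26.1×10⁻⁴ cm = 1.560 cm³
m(Au) = 1.560 × 19.30 = 30.11 g
n(Au) = 30.11 / 196.97 = 0.1529 mol; n(e⁻) = 3 × 0.1529 = 0.4587 mol
Q = 0.4587 × 96500 = 44260 C
t = 44260 / 10.8 = 4098 s = 1.14 h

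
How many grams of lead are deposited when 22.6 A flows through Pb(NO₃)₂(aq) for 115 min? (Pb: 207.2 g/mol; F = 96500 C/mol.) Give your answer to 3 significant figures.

Q = 22.6 A × 6900 s = 1.559×10^5 C
n(e⁻) = 1.559×10^5 / 96500 = 1.616 mol
Pb²⁺ + 2e⁻ → Pb, so n(Pb) = 1.616 / 2 = 0.8080 mol
m = 0.8080 × 207.2 = 167 g

167 g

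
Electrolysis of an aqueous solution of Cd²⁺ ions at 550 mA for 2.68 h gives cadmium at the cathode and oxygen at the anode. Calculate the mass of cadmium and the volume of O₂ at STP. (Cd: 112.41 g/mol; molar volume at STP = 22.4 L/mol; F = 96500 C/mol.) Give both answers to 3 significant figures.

3.09 g Cd; 0.308 L O₂

Q = 0.550 × 9648 = 5306 C; n(e⁻) = 5306 / 96500 = 0.05498 mol
Cathode: Cd²⁺ + 2e⁻ → Cd → n(Cd) = 0.05498/2 = 0.02749 mol → 3.09 g
Anode: 2H₂O → O₂ + 4H⁺ + 4e⁻ → n(O₂) = 0.05498/4 = 0.01375 mol → 0.308 L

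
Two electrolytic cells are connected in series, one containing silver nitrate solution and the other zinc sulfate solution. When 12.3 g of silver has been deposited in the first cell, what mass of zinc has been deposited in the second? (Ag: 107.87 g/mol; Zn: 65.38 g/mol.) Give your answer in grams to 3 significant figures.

3.73 g

n(Ag) = 12.3 / 107.87 = 0.1140 mol
Ag⁺ + e⁻ → Ag, so n(e⁻) = 0.1140 mol
Same current for the same time ⇒ same n(e⁻) = 0.1140 mol in both cells.
Zn²⁺ + 2e⁻ → Zn, so n(Zn) = 0.1140 / 2 = 0.05700 mol
m(Zn) = 0.05700 × 65.38 = 3.73 g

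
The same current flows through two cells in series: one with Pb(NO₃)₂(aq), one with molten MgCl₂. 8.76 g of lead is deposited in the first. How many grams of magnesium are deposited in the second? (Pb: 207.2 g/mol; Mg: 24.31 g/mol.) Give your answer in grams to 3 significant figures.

1.03 g

n(Pb) = 8.76 / 207.2 = 0.04228 mol
Pb²⁺ + 2e⁻ → Pb, so n(e⁻) = 2 × 0.04228 = 0.08456 mol
Same current for the same time ⇒ same n(e⁻) = 0.08456 mol in both cells.
Mg²⁺ + 2e⁻ → Mg, so n(Mg) = 0.08456 / 2 = 0.04228 mol
m(Mg) = 0.04228 × 24.31 = 1.03 g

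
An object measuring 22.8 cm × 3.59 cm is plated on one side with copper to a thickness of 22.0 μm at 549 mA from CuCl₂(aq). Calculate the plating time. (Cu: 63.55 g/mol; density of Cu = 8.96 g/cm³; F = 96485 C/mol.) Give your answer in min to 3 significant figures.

Plated area = 22.8 × 3.59 = 81.85 cm²
Volume = 81.85 × 22.0×10⁻⁴ cm = 0.1801 cm³
m(Cu) = 0.1801 × 8.96 = 1.614 g
n(Cu) = 1.614 / 63.55 = 0.02540 mol; n(e⁻) = 2 × 0.02540 = 0.05080 mol
Q = 0.05080 × 96485 = 4901 C
t = 4901 / 0.549 = 8927 s = 149 min

149 min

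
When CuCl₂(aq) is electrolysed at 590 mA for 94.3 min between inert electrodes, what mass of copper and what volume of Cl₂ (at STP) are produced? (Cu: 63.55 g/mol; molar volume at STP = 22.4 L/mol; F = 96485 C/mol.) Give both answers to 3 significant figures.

1.10 g Cu; 0.388 L Cl₂

Q = 0.590 × 5658 = 3338 C; n(e⁻) = 3338 / 96485 = 0.03460 mol
Cathode: Cu²⁺ + 2e⁻ → Cu → n(Cu) = 0.03460/2 = 0.01730 mol → 1.10 g
Anode: 2Cl⁻ → Cl₂ + 2e⁻ → n(Cl₂) = 0.03460/2 = 0.01730 mol → 0.388 L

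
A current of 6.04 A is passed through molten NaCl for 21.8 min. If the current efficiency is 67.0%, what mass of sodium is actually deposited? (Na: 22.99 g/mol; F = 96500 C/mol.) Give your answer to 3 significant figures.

Q = 6.04 × 1308 = 7900 C
n(e⁻) = 7900 / 96500 = 0.08187 mol
Na⁺ + e⁻ → Na, so theoretical m(Na) = 0.08187 × 22.99 = 1.882 g
Actual mass = 67.0% × 1.882 = 1.26 g

1.26 g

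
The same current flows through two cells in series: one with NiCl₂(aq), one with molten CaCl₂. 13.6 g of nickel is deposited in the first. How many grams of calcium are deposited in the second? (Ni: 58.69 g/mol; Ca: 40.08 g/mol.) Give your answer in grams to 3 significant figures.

n(Ni) = 13.6 / 58.69 = 0.2317 mol
Ni²⁺ + 2e⁻ → Ni, so n(e⁻) = 2 × 0.2317 = 0.4634 mol
Same current for the same time ⇒ same n(e⁻) = 0.4634 mol in both cells.
Ca²⁺ + 2e⁻ → Ca, so n(Ca) = 0.4634 / 2 = 0.2317 mol
m(Ca) = 0.2317 × 40.08 = 9.29 g

9.29 g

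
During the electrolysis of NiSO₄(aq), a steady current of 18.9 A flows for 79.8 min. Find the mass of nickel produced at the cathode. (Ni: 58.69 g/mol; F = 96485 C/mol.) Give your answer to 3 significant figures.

27.5 g

Q = 18.9 A × 4788 s = 90490 C
Moles of electrons = 90490 / 96485 = 0.9379 mol
Ni²⁺ + 2e⁻ → Ni, so n(Ni) = 0.9379 / 2 = 0.4690 mol
m = 0.4690 × 58.69 = 27.5 g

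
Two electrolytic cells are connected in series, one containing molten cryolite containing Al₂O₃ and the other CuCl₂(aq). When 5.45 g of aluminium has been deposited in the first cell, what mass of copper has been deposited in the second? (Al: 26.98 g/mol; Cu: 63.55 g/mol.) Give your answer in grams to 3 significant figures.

n(Al) = 5.45 / 26.98 = 0.2020 mol
Al³⁺ + 3e⁻ → Al, so n(e⁻) = 3 × 0.2020 = 0.6060 mol
In series, the same 0.6060 mol of electrons flows through the second cell.
Cu²⁺ + 2e⁻ → Cu, so n(Cu) = 0.6060 / 2 = 0.3030 mol
m(Cu) = 0.3030 × 63.55 = 19.3 g

19.3 g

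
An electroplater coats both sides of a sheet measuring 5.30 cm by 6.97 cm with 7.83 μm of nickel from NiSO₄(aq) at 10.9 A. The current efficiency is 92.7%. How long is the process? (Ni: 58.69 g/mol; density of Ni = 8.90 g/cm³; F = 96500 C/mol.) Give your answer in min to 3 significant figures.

Plated area = 2 × 5.30 × 6.97 = 73.88 cm²
Volume = 73.88 × 7.83×10⁻⁴ cm = 0.05785 cm³
m(Ni) = 0.05785 × 8.90 = 0.5149 g
n(Ni) = 0.5149 / 58.69 = 0.008773 mol; n(e⁻) = 2 × 0.008773 = 0.01755 mol
Q = 0.01755 × 96500 / 0.927 = 1827 C
t = 1827 / 10.9 = 167.6 s = 2.79 min

2.79 min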